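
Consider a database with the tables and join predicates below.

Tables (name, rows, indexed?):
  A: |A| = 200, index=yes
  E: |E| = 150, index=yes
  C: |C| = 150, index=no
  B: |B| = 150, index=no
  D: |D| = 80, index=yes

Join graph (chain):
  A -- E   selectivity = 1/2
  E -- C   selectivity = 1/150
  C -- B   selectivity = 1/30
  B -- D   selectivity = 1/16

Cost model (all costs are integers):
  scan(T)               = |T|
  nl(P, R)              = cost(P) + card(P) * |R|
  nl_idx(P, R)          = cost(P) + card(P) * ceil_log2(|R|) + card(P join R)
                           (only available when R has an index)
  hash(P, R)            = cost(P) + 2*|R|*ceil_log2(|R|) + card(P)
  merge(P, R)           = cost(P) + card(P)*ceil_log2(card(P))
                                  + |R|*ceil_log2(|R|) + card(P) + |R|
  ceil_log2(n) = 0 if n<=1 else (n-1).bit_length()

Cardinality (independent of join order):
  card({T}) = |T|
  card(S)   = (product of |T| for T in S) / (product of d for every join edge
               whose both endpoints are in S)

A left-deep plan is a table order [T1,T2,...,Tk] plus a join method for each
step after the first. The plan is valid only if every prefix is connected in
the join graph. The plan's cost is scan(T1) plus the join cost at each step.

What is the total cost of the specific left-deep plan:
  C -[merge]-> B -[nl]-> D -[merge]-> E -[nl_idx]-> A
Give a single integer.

517950

step 1: scan C: cost=150, card=150
step 2: join B via merge
    card(P join B) = 150*150/(30) = 750
    cost = 150 + 150*8 + 150*8 + 150 + 150 = 2850
step 3: join D via nl
    card(P join D) = 750*80/(16) = 3750
    cost = 2850 + 750*80 = 62850
step 4: join E via merge
    card(P join E) = 3750*150/(150) = 3750
    cost = 62850 + 3750*12 + 150*8 + 3750 + 150 = 112950
step 5: join A via nl_idx
    card(P join A) = 3750*200/(2) = 375000
    cost = 112950 + 3750*8 + 375000 = 517950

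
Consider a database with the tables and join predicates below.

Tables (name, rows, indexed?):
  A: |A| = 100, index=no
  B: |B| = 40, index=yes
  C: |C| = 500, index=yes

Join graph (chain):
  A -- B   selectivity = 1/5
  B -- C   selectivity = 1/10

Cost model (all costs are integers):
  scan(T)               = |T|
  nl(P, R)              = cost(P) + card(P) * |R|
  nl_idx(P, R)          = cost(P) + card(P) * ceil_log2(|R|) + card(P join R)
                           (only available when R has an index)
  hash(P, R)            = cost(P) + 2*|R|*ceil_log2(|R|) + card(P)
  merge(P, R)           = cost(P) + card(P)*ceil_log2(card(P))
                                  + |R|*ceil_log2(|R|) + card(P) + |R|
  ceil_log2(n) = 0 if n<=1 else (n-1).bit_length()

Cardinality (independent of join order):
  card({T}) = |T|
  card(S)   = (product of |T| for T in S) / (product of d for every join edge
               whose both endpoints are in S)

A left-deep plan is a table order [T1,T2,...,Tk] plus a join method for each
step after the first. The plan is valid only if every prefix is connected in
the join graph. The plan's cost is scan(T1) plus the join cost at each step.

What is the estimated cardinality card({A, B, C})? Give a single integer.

40000

Tables in S: A(100), B(40), C(500)
Edges inside S: A-B(d=5), B-C(d=10)
numerator = 100 * 40 * 500 = 2000000
denominator = 5 * 10 = 50
card(S) = 2000000 / 50 = 40000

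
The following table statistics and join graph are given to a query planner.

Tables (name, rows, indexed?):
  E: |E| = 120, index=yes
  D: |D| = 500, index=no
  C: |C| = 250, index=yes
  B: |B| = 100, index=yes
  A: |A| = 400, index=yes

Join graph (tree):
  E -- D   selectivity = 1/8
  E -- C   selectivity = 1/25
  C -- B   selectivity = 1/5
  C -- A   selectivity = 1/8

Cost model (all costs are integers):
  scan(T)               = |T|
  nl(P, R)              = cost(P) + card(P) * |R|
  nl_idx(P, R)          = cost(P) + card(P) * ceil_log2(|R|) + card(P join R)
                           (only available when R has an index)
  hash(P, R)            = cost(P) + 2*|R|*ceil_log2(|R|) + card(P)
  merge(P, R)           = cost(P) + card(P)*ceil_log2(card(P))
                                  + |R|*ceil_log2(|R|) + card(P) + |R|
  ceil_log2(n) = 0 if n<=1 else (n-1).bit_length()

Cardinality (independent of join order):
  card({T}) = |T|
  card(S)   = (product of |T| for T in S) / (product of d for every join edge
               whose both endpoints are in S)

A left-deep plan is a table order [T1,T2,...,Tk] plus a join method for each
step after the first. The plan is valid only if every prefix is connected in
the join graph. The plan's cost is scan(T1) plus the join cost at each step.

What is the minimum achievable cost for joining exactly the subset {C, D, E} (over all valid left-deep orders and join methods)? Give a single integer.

Selinger DP over subsets of {C,D,E}:
  {E}: scan cost=120, card=120
  {D}: scan cost=500, card=500
  {C}: scan cost=250, card=250
  {DE}: card=7500; try (E,hash)→2680, (D,merge)→6080, (E,merge)→6460, (D,hash)→9240, (E,nl_idx)→11500, (D,nl)→60120 …(+1); best=2680 via (E,hash)
  {CE}: card=1200; try (E,hash)→2180, (C,nl_idx)→2280, (E,nl_idx)→3200, (C,merge)→3330, (E,merge)→3460, (C,hash)→4240 …(+2); best=2180 via (E,hash)
  {CDE}: card=75000; try (D,hash)→12380, (C,hash)→14180, (D,merge)→21580, (C,merge)→109930, (C,nl_idx)→137680, (D,nl)→602180 …(+1); best=12380 via (D,hash)

12380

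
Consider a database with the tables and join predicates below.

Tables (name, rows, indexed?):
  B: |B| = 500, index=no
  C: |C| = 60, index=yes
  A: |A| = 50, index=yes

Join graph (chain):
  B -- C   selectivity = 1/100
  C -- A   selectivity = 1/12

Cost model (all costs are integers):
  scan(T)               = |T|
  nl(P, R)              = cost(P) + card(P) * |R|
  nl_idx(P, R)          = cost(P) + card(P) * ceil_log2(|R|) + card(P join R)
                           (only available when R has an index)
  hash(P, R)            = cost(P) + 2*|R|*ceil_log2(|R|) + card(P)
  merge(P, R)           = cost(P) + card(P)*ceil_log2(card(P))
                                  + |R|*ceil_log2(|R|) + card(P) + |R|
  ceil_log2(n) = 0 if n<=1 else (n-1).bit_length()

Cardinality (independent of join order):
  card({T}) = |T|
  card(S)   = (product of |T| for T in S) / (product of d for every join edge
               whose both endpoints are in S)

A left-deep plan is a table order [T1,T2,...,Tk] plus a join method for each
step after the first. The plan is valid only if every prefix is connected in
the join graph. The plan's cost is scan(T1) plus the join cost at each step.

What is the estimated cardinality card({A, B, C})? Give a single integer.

1250

Tables in S: A(50), B(500), C(60)
Edges inside S: B-C(d=100), C-A(d=12)
numerator = 50 * 500 * 60 = 1500000
denominator = 100 * 12 = 1200
card(S) = 1500000 / 1200 = 1250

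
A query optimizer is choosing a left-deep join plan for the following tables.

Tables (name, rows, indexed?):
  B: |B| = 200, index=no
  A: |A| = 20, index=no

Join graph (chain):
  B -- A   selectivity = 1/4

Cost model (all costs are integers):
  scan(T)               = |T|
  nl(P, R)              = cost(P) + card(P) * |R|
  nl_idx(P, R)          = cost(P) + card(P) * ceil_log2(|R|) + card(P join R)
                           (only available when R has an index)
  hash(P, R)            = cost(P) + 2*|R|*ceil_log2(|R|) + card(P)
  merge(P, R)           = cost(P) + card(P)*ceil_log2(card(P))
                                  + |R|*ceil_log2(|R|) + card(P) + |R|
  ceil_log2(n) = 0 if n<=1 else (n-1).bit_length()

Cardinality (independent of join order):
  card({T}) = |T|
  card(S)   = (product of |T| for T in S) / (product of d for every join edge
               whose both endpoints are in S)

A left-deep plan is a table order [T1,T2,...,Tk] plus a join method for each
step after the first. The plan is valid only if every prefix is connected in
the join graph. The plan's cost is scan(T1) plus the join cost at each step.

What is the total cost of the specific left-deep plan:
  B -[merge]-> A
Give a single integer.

2120

step 1: scan B: cost=200, card=200
step 2: join A via merge
    card(P join A) = 200*20/(4) = 1000
    cost = 200 + 200*8 + 20*5 + 200 + 20 = 2120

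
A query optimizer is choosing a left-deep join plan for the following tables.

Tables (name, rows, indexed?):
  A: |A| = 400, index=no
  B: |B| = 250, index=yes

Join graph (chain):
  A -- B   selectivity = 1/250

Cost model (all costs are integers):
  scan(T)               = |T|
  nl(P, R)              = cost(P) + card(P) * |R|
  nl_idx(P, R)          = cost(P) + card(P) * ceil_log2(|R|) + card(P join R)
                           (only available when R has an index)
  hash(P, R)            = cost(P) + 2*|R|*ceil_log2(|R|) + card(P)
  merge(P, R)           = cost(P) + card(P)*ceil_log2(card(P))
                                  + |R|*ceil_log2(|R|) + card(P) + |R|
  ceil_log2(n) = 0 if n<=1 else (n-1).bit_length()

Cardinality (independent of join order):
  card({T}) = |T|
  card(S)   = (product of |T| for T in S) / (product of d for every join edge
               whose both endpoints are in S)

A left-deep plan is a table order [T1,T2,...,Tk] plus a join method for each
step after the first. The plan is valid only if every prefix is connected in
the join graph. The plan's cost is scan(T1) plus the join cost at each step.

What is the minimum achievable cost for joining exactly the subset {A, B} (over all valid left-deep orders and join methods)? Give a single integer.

Selinger DP over subsets of {A,B}:
  {A}: scan cost=400, card=400
  {B}: scan cost=250, card=250
  {AB}: card=400; try (B,nl_idx)→4000, (B,hash)→4800, (A,merge)→6500, (B,merge)→6650, (A,hash)→7700, (A,nl)→100250 …(+1); best=4000 via (B,nl_idx)

4000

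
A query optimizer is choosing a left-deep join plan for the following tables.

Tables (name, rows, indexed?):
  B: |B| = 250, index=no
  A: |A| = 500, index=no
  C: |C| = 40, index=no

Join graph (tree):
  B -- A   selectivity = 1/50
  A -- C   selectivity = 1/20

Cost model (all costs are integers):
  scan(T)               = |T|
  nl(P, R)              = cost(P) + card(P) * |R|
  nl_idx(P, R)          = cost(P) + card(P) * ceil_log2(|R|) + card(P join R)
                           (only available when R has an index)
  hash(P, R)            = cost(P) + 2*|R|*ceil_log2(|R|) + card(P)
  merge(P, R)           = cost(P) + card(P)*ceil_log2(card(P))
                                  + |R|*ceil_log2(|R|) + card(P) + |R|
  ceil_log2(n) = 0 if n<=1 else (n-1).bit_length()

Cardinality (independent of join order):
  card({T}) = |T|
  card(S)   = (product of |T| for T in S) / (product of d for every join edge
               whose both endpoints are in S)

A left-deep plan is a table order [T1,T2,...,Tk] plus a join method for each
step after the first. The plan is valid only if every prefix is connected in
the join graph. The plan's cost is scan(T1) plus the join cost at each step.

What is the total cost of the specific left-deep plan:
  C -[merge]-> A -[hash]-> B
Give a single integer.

10320

step 1: scan C: cost=40, card=40
step 2: join A via merge
    card(P join A) = 40*500/(20) = 1000
    cost = 40 + 40*6 + 500*9 + 40 + 500 = 5320
step 3: join B via hash
    card(P join B) = 1000*250/(50) = 5000
    cost = 5320 + 2*250*8 + 1000 = 10320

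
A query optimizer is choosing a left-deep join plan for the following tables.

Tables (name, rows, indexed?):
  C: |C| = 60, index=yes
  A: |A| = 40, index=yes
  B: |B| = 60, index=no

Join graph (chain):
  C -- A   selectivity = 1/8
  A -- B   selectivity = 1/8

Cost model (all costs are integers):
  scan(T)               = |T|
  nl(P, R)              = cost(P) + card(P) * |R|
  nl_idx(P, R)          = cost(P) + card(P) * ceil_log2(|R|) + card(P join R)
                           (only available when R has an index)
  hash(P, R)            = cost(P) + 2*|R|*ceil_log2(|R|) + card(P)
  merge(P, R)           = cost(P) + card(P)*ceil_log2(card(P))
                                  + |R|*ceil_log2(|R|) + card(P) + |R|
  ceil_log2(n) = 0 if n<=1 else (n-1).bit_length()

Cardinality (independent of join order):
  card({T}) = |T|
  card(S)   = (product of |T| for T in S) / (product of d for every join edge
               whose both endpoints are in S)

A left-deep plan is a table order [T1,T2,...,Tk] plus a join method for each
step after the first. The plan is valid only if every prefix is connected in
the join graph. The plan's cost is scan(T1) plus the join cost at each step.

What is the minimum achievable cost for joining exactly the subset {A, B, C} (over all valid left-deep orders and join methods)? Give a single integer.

1600

Selinger DP over subsets of {A,B,C}:
  {C}: scan cost=60, card=60
  {A}: scan cost=40, card=40
  {B}: scan cost=60, card=60
  {AC}: card=300; try (C,nl_idx)→580, (A,hash)→600, (A,nl_idx)→720, (C,merge)→740, (A,merge)→760, (C,hash)→800 …(+2); best=580 via (C,nl_idx)
  {AB}: card=300; try (A,hash)→600, (A,nl_idx)→720, (B,merge)→740, (A,merge)→760, (B,hash)→800, (B,nl)→2440 …(+1); best=600 via (A,hash)
  {ABC}: card=2250; try (B,hash)→1600, (C,hash)→1620, (B,merge)→4000, (C,merge)→4020, (C,nl_idx)→4650, (B,nl)→18580 …(+1); best=1600 via (B,hash)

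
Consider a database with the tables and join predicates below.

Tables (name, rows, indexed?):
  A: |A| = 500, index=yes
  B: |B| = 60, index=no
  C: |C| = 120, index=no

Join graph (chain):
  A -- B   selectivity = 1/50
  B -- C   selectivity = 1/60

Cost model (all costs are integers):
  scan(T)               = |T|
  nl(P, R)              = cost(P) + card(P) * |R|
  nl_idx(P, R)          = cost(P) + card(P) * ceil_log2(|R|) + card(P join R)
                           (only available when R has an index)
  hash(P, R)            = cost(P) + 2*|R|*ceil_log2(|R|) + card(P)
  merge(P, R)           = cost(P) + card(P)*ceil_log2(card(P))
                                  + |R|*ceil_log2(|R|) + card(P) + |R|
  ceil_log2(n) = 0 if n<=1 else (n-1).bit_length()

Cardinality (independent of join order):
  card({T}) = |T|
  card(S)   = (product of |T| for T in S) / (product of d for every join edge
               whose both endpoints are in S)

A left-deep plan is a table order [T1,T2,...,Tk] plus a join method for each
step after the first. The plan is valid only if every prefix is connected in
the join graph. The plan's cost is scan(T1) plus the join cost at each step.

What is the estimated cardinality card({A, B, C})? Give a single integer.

Tables in S: A(500), B(60), C(120)
Edges inside S: A-B(d=50), B-C(d=60)
numerator = 500 * 60 * 120 = 3600000
denominator = 50 * 60 = 3000
card(S) = 3600000 / 3000 = 1200

1200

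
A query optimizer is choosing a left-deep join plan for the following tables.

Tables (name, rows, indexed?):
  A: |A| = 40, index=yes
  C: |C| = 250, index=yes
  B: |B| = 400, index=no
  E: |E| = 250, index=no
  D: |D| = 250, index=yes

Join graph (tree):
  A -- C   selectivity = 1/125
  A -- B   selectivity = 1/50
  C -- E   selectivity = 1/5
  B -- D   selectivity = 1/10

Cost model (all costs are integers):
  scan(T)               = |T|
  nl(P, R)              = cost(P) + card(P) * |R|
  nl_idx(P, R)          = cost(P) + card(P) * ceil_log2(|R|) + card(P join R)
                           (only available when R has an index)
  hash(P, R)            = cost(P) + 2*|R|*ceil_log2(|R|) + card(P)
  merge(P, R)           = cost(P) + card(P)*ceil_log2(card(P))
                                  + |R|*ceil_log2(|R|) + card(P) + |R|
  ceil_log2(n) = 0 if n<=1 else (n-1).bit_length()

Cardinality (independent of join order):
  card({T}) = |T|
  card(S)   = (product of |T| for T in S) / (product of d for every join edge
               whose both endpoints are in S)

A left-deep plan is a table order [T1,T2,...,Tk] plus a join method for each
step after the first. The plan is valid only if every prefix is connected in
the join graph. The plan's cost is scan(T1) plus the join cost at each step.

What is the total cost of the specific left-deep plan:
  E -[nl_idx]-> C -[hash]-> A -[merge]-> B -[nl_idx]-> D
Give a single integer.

step 1: scan E: cost=250, card=250
step 2: join C via nl_idx
    card(P join C) = 250*250/(5) = 12500
    cost = 250 + 250*8 + 12500 = 14750
step 3: join A via hash
    card(P join A) = 12500*40/(125) = 4000
    cost = 14750 + 2*40*6 + 12500 = 27730
step 4: join B via merge
    card(P join B) = 4000*400/(50) = 32000
    cost = 27730 + 4000*12 + 400*9 + 4000 + 400 = 83730
step 5: join D via nl_idx
    card(P join D) = 32000*250/(10) = 800000
    cost = 83730 + 32000*8 + 800000 = 1139730

1139730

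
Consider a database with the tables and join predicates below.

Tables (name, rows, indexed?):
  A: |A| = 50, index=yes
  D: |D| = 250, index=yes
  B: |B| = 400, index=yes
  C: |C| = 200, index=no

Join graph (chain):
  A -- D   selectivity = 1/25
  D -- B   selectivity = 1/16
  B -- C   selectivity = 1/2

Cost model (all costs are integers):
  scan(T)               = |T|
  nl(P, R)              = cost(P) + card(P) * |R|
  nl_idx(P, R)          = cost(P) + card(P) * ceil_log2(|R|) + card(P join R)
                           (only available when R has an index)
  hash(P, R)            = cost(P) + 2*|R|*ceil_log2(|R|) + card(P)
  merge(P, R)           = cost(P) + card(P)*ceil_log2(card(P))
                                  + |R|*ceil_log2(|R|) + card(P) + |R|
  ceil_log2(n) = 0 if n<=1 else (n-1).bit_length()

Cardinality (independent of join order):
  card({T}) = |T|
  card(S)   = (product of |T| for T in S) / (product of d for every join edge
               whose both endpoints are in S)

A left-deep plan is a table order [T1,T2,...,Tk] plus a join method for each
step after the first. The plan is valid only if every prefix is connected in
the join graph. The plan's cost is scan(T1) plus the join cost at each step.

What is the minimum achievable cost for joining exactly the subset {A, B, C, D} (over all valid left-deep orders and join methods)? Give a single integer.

24350

Selinger DP over subsets of {A,B,C,D}:
  {A}: scan cost=50, card=50
  {D}: scan cost=250, card=250
  {B}: scan cost=400, card=400
  {C}: scan cost=200, card=200
  {AD}: card=500; try (D,nl_idx)→950, (A,hash)→1100, (A,nl_idx)→2250, (D,merge)→2650, (A,merge)→2850, (D,hash)→4100 …(+2); best=950 via (D,nl_idx)
  {BD}: card=6250; try (D,hash)→4800, (B,merge)→6500, (D,merge)→6650, (B,hash)→7700, (B,nl_idx)→8750, (D,nl_idx)→9850 …(+2); best=4800 via (D,hash)
  {BC}: card=40000; try (C,hash)→4000, (B,merge)→6000, (C,merge)→6200, (B,hash)→7600, (B,nl_idx)→42000, (B,nl)→80200 …(+1); best=4000 via (C,hash)
  {ABD}: card=12500; try (B,hash)→8650, (B,merge)→9950, (A,hash)→11650, (B,nl_idx)→17950, (A,nl_idx)→54800, (A,merge)→92650 …(+2); best=8650 via (B,hash)
  {BCD}: card=625000; try (C,hash)→14250, (D,hash)→48000, (C,merge)→94100, (D,merge)→686250, (D,nl_idx)→949000, (C,nl)→1254800 …(+1); best=14250 via (C,hash)
  {ABCD}: card=1250000; try (C,hash)→24350, (C,merge)→197950, (A,hash)→639850, (C,nl)→2508650, (A,nl_idx)→5014250, (A,merge)→13139600 …(+1); best=24350 via (C,hash)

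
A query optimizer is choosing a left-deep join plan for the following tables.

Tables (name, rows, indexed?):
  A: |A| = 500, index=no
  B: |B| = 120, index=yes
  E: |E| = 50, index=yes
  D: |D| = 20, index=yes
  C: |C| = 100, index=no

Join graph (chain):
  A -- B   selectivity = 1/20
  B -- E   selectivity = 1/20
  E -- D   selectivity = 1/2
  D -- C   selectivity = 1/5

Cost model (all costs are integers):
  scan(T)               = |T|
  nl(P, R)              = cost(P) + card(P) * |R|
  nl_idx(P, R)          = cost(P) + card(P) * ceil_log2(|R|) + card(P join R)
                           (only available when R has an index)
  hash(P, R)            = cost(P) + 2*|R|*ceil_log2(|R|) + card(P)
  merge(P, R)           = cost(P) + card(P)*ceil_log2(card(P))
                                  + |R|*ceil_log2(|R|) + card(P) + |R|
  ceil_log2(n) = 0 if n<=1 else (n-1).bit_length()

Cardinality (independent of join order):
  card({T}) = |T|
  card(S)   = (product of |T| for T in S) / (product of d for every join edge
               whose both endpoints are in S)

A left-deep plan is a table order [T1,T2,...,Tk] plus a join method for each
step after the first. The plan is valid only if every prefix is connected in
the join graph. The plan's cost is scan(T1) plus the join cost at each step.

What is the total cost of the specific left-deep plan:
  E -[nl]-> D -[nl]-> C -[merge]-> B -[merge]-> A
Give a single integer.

step 1: scan E: cost=50, card=50
step 2: join D via nl
    card(P join D) = 50*20/(2) = 500
    cost = 50 + 50*20 = 1050
step 3: join C via nl
    card(P join C) = 500*100/(5) = 10000
    cost = 1050 + 500*100 = 51050
step 4: join B via merge
    card(P join B) = 10000*120/(20) = 60000
    cost = 51050 + 10000*14 + 120*7 + 10000 + 120 = 202010
step 5: join A via merge
    card(P join A) = 60000*500/(20) = 1500000
    cost = 202010 + 60000*16 + 500*9 + 60000 + 500 = 1227010

1227010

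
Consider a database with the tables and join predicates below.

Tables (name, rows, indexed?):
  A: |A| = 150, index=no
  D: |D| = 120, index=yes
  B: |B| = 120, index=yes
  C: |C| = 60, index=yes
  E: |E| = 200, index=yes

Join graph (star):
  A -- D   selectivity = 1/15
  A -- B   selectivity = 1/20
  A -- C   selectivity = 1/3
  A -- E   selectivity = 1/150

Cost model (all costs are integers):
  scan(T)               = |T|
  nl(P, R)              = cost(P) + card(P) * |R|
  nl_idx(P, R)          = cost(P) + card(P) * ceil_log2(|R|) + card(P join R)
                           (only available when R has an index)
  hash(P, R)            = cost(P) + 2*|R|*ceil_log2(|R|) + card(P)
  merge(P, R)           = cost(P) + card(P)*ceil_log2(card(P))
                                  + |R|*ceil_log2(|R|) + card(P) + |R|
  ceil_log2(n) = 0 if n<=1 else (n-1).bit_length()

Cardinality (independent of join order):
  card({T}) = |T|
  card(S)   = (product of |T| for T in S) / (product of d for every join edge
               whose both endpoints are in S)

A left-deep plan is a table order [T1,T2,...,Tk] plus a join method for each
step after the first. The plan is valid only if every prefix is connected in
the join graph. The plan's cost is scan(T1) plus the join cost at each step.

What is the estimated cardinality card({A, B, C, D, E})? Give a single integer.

Tables in S: A(150), B(120), C(60), D(120), E(200)
Edges inside S: A-D(d=15), A-B(d=20), A-C(d=3), A-E(d=150)
numerator = 150 * 120 * 60 * 120 * 200 = 25920000000
denominator = 15 * 20 * 3 * 150 = 135000
card(S) = 25920000000 / 135000 = 192000

192000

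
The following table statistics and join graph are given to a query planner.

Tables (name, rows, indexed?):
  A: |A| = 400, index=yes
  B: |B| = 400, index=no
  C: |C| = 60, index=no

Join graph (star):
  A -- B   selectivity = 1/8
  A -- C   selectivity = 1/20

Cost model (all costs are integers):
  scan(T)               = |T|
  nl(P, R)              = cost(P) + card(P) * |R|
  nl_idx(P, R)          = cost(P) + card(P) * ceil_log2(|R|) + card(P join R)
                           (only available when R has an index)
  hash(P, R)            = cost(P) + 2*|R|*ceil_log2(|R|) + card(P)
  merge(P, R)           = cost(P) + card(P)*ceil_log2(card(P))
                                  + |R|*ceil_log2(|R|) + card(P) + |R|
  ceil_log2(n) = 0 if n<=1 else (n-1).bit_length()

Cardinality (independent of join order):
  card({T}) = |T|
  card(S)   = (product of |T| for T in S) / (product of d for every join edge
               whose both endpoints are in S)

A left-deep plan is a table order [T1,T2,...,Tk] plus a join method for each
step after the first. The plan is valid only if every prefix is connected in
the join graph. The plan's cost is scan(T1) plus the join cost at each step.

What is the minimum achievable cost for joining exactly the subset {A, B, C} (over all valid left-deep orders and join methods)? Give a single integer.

Selinger DP over subsets of {A,B,C}:
  {A}: scan cost=400, card=400
  {B}: scan cost=400, card=400
  {C}: scan cost=60, card=60
  {AB}: card=20000; try (B,hash)→8000, (A,hash)→8000, (B,merge)→8400, (A,merge)→8400, (A,nl_idx)→24000, (B,nl)→160400 …(+1); best=8000 via (B,hash)
  {AC}: card=1200; try (C,hash)→1520, (A,nl_idx)→1800, (A,merge)→4480, (C,merge)→4820, (A,hash)→7320, (A,nl)→24060 …(+1); best=1520 via (C,hash)
  {ABC}: card=60000; try (B,hash)→9920, (B,merge)→19920, (C,hash)→28720, (C,merge)→328420, (B,nl)→481520, (C,nl)→1208000; best=9920 via (B,hash)

9920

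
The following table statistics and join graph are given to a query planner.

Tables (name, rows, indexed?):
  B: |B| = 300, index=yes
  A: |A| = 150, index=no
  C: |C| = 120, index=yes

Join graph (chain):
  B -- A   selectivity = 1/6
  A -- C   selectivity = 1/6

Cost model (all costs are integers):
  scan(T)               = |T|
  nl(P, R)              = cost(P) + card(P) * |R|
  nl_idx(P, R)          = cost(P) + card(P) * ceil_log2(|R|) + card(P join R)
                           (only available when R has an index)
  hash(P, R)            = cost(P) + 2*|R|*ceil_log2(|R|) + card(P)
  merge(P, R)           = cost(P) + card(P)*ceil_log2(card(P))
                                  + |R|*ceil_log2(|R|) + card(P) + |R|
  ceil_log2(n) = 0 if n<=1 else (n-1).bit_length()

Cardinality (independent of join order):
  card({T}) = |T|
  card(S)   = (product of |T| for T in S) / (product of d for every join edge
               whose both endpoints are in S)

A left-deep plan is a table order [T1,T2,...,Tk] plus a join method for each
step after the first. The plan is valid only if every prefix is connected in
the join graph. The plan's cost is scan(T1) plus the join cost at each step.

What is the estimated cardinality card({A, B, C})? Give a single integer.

150000

Tables in S: A(150), B(300), C(120)
Edges inside S: B-A(d=6), A-C(d=6)
numerator = 150 * 300 * 120 = 5400000
denominator = 6 * 6 = 36
card(S) = 5400000 / 36 = 150000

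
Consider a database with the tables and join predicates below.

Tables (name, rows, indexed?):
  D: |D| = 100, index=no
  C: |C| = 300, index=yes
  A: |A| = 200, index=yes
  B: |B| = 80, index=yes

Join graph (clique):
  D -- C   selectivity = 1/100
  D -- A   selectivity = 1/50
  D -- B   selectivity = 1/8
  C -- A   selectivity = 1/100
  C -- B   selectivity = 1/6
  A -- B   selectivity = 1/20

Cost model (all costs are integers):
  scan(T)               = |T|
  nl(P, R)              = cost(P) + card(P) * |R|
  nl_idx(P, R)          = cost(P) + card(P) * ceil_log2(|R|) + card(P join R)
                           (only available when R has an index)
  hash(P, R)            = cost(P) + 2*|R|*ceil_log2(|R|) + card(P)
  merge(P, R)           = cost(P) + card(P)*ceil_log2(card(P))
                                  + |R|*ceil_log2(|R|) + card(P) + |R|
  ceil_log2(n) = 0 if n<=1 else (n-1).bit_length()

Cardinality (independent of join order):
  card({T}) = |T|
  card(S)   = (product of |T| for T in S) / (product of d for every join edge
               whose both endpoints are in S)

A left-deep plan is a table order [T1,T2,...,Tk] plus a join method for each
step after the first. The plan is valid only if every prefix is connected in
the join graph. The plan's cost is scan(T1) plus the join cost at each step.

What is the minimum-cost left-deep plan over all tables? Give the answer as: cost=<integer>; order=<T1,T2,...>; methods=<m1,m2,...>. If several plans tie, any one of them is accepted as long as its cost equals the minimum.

cost=3797; order=D,C,A,B; methods=nl_idx,nl_idx,nl_idx

Selinger DP (subsets sized 1..n):
  {D}: scan cost=100, card=100
  {C}: scan cost=300, card=300
  {A}: scan cost=200, card=200
  {B}: scan cost=80, card=80
  {CD}: card=300; try (C,nl_idx)→1300, (D,hash)→2000, (C,merge)→3900, (D,merge)→4100, (C,hash)→5600, (C,nl)→30100 …(+1); best=1300 via (C,nl_idx)
  {AD}: card=400; try (A,nl_idx)→1300, (D,hash)→1800, (A,merge)→2700, (D,merge)→2800, (A,hash)→3400, (A,nl)→20100 …(+1); best=1300 via (A,nl_idx)
  {BD}: card=1000; try (B,hash)→1320, (D,merge)→1520, (B,merge)→1540, (D,hash)→1560, (B,nl_idx)→1800, (D,nl)→8080 …(+1); best=1320 via (B,hash)
  {AC}: card=600; try (C,nl_idx)→2600, (A,nl_idx)→3300, (A,hash)→3800, (C,merge)→5000, (A,merge)→5100, (C,hash)→5800 …(+2); best=2600 via (C,nl_idx)
  {BC}: card=4000; try (B,hash)→1720, (C,merge)→3720, (B,merge)→3940, (C,nl_idx)→4800, (C,hash)→5560, (B,nl_idx)→6400 …(+2); best=1720 via (B,hash)
  {AB}: card=800; try (B,hash)→1520, (A,nl_idx)→1520, (B,nl_idx)→2400, (A,merge)→2520, (B,merge)→2640, (A,hash)→3360 …(+2); best=1520 via (B,hash)
  {ACD}: card=12; try (A,nl_idx)→3712, (D,hash)→4600, (A,hash)→4800, (C,nl_idx)→4912, (A,merge)→6100, (C,hash)→7100 …(+5); best=3712 via (A,nl_idx)
  {BCD}: card=500; try (B,hash)→2720, (B,nl_idx)→3900, (B,merge)→4940, (D,hash)→7120, (C,hash)→7720, (C,nl_idx)→10820 …(+5); best=2720 via (B,hash)
  {ABD}: card=200; try (B,hash)→2820, (D,hash)→3720, (B,nl_idx)→4300, (A,hash)→5520, (B,merge)→5940, (A,nl_idx)→9520 …(+5); best=2820 via (B,hash)
  {ABC}: card=400; try (B,hash)→4320, (B,nl_idx)→7200, (C,hash)→7720, (A,hash)→8920, (C,nl_idx)→9120, (B,merge)→9840 …(+6); best=4320 via (B,hash)
  {ABCD}: card=1; try (B,nl_idx)→3797, (B,merge)→4412, (C,nl_idx)→4621, (B,nl)→4672, (B,hash)→4844, (D,hash)→6120 …(+9); best=3797 via (B,nl_idx)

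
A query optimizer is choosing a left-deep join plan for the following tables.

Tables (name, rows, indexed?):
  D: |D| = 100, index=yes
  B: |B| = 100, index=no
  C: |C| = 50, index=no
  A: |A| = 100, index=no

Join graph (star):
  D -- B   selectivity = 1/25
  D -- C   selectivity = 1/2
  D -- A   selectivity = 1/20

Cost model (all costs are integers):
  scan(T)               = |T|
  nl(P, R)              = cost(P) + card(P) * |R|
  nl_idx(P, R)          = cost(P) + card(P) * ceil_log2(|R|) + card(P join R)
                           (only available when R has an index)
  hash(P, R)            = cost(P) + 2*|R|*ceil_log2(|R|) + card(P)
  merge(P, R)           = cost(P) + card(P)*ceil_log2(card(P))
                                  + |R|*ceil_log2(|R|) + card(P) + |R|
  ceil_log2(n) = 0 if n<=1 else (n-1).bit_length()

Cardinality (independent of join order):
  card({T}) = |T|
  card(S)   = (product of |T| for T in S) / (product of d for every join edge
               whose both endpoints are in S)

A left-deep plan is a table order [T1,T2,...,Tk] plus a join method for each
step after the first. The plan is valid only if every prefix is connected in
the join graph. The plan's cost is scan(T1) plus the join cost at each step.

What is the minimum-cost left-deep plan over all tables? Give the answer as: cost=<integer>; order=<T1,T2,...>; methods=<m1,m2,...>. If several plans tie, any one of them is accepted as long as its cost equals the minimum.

Selinger DP (subsets sized 1..n):
  {D}: scan cost=100, card=100
  {B}: scan cost=100, card=100
  {C}: scan cost=50, card=50
  {A}: scan cost=100, card=100
  {BD}: card=400; try (D,nl_idx)→1200, (D,hash)→1600, (B,hash)→1600, (D,merge)→1700, (B,merge)→1700, (D,nl)→10100 …(+1); best=1200 via (D,nl_idx)
  {CD}: card=2500; try (C,hash)→800, (D,merge)→1200, (C,merge)→1250, (D,hash)→1500, (D,nl_idx)→2900, (D,nl)→5050 …(+1); best=800 via (C,hash)
  {AD}: card=500; try (D,nl_idx)→1300, (D,hash)→1600, (A,hash)→1600, (D,merge)→1700, (A,merge)→1700, (D,nl)→10100 …(+1); best=1300 via (D,nl_idx)
  {BCD}: card=10000; try (C,hash)→2200, (B,hash)→4700, (C,merge)→5550, (C,nl)→21200, (B,merge)→34100, (B,nl)→250800; best=2200 via (C,hash)
  {ABD}: card=2000; try (A,hash)→3000, (B,hash)→3200, (A,merge)→6000, (B,merge)→7100, (A,nl)→41200, (B,nl)→51300; best=3000 via (A,hash)
  {ACD}: card=12500; try (C,hash)→2400, (A,hash)→4700, (C,merge)→6650, (C,nl)→26300, (A,merge)→34100, (A,nl)→250800; best=2400 via (C,hash)
  {ABCD}: card=50000; try (C,hash)→5600, (A,hash)→13600, (B,hash)→16300, (C,merge)→27350, (C,nl)→103000, (A,merge)→153000 …(+3); best=5600 via (C,hash)

cost=5600; order=B,D,A,C; methods=nl_idx,hash,hash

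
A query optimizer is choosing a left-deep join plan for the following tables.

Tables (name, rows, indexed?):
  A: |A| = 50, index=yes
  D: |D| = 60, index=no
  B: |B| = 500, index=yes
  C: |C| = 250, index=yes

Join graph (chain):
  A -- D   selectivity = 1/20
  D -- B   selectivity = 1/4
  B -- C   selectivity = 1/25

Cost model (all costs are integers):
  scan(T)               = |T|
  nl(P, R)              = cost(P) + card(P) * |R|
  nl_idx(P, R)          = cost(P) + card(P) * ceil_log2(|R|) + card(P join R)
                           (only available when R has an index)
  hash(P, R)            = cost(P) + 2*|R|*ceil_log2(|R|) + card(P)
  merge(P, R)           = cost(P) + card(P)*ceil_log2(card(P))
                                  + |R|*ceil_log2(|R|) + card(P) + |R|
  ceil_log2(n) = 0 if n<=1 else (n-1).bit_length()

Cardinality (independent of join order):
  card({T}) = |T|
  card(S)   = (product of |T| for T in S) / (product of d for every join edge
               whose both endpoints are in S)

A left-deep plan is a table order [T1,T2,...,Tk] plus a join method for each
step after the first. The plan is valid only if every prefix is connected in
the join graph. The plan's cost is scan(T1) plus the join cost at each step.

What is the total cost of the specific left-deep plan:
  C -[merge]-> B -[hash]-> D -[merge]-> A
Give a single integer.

1363570

step 1: scan C: cost=250, card=250
step 2: join B via merge
    card(P join B) = 250*500/(25) = 5000
    cost = 250 + 250*8 + 500*9 + 250 + 500 = 7500
step 3: join D via hash
    card(P join D) = 5000*60/(4) = 75000
    cost = 7500 + 2*60*6 + 5000 = 13220
step 4: join A via merge
    card(P join A) = 75000*50/(20) = 187500
    cost = 13220 + 75000*17 + 50*6 + 75000 + 50 = 1363570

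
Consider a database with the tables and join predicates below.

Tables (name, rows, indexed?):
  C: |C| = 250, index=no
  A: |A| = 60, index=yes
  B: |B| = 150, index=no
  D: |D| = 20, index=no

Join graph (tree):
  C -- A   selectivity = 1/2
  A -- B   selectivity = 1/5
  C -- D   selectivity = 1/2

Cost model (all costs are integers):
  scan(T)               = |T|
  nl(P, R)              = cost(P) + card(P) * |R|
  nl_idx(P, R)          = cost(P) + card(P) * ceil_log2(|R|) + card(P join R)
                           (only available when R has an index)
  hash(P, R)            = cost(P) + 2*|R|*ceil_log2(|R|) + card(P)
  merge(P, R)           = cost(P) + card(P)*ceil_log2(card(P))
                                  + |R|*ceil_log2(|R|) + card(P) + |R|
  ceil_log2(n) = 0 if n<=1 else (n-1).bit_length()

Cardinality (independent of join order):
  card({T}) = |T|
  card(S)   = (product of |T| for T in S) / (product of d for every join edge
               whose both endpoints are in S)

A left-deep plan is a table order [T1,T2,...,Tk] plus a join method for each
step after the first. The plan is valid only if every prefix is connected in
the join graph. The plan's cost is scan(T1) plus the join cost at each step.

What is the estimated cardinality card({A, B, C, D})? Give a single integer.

2250000

Tables in S: A(60), B(150), C(250), D(20)
Edges inside S: C-A(d=2), A-B(d=5), C-D(d=2)
numerator = 60 * 150 * 250 * 20 = 45000000
denominator = 2 * 5 * 2 = 20
card(S) = 45000000 / 20 = 2250000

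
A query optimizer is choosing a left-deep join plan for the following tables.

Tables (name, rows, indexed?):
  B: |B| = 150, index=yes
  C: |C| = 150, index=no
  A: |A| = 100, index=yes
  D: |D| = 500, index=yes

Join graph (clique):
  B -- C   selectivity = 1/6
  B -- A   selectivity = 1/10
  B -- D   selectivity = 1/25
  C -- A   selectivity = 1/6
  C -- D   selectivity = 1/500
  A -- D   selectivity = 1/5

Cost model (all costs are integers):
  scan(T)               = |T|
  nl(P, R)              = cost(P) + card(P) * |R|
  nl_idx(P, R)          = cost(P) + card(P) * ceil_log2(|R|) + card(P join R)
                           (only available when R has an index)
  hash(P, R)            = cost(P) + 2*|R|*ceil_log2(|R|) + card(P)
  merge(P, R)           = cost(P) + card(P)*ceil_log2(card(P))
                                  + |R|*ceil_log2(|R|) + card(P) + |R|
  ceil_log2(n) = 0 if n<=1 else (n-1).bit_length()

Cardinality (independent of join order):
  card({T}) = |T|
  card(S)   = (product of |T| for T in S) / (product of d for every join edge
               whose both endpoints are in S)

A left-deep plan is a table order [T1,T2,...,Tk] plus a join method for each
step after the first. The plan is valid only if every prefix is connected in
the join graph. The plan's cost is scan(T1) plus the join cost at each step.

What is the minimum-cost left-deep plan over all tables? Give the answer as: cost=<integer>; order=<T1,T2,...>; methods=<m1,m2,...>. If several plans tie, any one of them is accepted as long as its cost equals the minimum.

cost=4100; order=C,D,B,A; methods=nl_idx,nl_idx,nl_idx

Selinger DP (subsets sized 1..n):
  {B}: scan cost=150, card=150
  {C}: scan cost=150, card=150
  {A}: scan cost=100, card=100
  {D}: scan cost=500, card=500
  {BC}: card=3750; try (C,hash)→2700, (B,hash)→2700, (C,merge)→2850, (B,merge)→2850, (B,nl_idx)→5100, (C,nl)→22650 …(+1); best=2700 via (C,hash)
  {AB}: card=1500; try (A,hash)→1700, (B,merge)→2250, (A,merge)→2300, (B,nl_idx)→2400, (B,hash)→2600, (A,nl_idx)→2700 …(+2); best=1700 via (A,hash)
  {BD}: card=3000; try (B,hash)→3400, (D,nl_idx)→4500, (D,merge)→6500, (B,merge)→6850, (B,nl_idx)→7500, (D,hash)→9300 …(+2); best=3400 via (B,hash)
  {AC}: card=2500; try (A,hash)→1700, (C,merge)→2250, (A,merge)→2300, (C,hash)→2600, (A,nl_idx)→3700, (C,nl)→15100 …(+1); best=1700 via (A,hash)
  {CD}: card=150; try (D,nl_idx)→1650, (C,hash)→3400, (D,merge)→6500, (C,merge)→6850, (D,hash)→9300, (D,nl)→75150 …(+1); best=1650 via (D,nl_idx)
  {AD}: card=10000; try (A,hash)→2400, (D,merge)→5900, (A,merge)→6300, (D,hash)→9200, (D,nl_idx)→11000, (A,nl_idx)→14000 …(+2); best=2400 via (A,hash)
  {ABC}: card=6250; try (C,hash)→5600, (B,hash)→6600, (A,hash)→7850, (C,merge)→21050, (B,nl_idx)→27950, (A,nl_idx)→35200 …(+5); best=5600 via (C,hash)
  {BCD}: card=150; try (B,nl_idx)→3000, (B,hash)→4200, (B,merge)→4350, (C,hash)→8800, (D,hash)→15450, (B,nl)→24150 …(+5); best=3000 via (B,nl_idx)
  {ABD}: card=6000; try (A,hash)→7800, (D,hash)→12200, (B,hash)→14800, (D,nl_idx)→21200, (D,merge)→24700, (A,nl_idx)→30400 …(+6); best=7800 via (A,hash)
  {ACD}: card=500; try (A,hash)→3200, (A,nl_idx)→3200, (A,merge)→3800, (D,hash)→13200, (C,hash)→14800, (A,nl)→16650 …(+5); best=3200 via (A,hash)
  {ABCD}: card=50; try (A,nl_idx)→4100, (A,hash)→4550, (A,merge)→5150, (B,hash)→6100, (B,nl_idx)→7250, (B,merge)→9550 …(+9); best=4100 via (A,nl_idx)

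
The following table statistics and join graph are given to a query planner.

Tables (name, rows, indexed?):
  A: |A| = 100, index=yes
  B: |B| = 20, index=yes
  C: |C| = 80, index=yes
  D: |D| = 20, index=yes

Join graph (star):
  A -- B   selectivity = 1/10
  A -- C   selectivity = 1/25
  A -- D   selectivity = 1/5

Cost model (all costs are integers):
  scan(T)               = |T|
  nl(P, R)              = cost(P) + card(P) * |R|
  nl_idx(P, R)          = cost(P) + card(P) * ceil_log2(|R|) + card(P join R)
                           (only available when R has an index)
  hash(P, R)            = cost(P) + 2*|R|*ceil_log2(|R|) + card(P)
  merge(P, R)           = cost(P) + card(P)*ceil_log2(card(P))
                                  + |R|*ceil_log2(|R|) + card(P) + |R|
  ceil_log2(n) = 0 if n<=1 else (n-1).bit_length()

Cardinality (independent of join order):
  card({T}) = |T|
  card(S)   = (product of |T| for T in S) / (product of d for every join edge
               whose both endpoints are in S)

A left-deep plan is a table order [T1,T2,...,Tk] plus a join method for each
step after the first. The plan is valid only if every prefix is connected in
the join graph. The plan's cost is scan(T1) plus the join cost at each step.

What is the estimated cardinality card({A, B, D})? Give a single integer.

800

Tables in S: A(100), B(20), D(20)
Edges inside S: A-B(d=10), A-D(d=5)
numerator = 100 * 20 * 20 = 40000
denominator = 10 * 5 = 50
card(S) = 40000 / 50 = 800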